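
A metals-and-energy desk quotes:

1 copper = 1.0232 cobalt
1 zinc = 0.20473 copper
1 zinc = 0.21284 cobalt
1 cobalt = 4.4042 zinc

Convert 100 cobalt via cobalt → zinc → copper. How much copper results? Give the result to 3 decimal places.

100 cobalt × 4.4042 = 440.42 zinc
440.42 zinc × 0.20473 = 90.1671866 copper

90.167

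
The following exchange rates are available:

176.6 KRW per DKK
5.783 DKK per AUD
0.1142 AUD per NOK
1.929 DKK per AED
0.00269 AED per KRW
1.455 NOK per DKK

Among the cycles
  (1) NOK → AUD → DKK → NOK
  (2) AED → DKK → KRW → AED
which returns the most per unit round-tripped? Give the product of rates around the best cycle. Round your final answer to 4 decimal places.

(1) 0.1142 × 5.783 × 1.455 = 0.96091
(2) 1.929 × 176.6 × 0.00269 = 0.91638
Highest is cycle (1) at 0.9609 (≤1, no arbitrage).

0.9609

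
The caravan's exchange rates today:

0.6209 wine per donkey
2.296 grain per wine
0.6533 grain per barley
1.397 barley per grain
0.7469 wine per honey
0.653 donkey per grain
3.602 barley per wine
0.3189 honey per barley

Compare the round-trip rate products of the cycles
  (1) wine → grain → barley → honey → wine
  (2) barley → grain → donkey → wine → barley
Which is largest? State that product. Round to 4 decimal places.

(1) 2.296 × 1.397 × 0.3189 × 0.7469 = 0.76399
(2) 0.6533 × 0.653 × 0.6209 × 3.602 = 0.95409
Highest is cycle (2) at 0.9541 (≤1, no arbitrage).

0.9541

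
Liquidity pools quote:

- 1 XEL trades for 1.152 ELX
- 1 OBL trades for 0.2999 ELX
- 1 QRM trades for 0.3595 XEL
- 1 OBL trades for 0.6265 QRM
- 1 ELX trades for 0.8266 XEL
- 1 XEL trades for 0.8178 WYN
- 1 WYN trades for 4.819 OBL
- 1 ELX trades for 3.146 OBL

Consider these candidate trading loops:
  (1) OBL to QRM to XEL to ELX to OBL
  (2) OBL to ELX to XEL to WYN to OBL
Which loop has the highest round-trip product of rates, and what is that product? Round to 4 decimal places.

(1) 0.6265 × 0.3595 × 1.152 × 3.146 = 0.81626
(2) 0.2999 × 0.8266 × 0.8178 × 4.819 = 0.97696
Highest is cycle (2) at 0.9770 (≤1, no arbitrage).

0.9770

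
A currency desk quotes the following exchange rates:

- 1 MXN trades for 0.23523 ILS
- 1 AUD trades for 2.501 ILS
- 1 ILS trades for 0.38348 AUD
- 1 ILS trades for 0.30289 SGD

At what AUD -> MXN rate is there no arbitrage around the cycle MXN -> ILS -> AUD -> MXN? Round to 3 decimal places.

Known legs of the cycle: 0.23523 × 0.38348 = 0.0902060004
For no arbitrage the full-cycle product must be 1, so the missing rate is 1 / 0.0902060004 ≈ 11.08574.

11.086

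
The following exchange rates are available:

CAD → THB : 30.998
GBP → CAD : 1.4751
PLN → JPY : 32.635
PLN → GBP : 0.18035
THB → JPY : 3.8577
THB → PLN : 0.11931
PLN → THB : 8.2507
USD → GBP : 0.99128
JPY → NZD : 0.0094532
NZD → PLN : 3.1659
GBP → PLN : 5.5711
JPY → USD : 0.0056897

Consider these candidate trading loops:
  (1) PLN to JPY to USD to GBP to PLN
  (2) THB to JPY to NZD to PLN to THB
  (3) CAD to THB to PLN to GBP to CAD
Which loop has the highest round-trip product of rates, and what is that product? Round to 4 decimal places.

(1) 32.635 × 0.0056897 × 0.99128 × 5.5711 = 1.02544
(2) 3.8577 × 0.0094532 × 3.1659 × 8.2507 = 0.95257
(3) 30.998 × 0.11931 × 0.18035 × 1.4751 = 0.98389
Highest is cycle (1) at 1.0254 (>1, arbitrage).

1.0254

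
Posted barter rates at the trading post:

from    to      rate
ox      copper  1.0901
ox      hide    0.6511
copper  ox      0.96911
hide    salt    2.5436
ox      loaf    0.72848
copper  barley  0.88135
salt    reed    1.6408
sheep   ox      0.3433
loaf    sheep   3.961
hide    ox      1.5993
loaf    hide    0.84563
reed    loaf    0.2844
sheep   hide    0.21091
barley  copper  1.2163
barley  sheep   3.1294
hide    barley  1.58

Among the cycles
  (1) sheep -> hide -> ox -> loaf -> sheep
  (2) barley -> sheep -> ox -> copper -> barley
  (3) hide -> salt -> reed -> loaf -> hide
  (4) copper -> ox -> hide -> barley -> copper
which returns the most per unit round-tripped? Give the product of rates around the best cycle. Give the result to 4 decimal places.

(1) 0.21091 × 1.5993 × 0.72848 × 3.961 = 0.97331
(2) 3.1294 × 0.3433 × 1.0901 × 0.88135 = 1.03217
(3) 2.5436 × 1.6408 × 0.2844 × 0.84563 = 1.00372
(4) 0.96911 × 0.6511 × 1.58 × 1.2163 = 1.21260
Highest is cycle (4) at 1.2126 (>1, arbitrage).

1.2126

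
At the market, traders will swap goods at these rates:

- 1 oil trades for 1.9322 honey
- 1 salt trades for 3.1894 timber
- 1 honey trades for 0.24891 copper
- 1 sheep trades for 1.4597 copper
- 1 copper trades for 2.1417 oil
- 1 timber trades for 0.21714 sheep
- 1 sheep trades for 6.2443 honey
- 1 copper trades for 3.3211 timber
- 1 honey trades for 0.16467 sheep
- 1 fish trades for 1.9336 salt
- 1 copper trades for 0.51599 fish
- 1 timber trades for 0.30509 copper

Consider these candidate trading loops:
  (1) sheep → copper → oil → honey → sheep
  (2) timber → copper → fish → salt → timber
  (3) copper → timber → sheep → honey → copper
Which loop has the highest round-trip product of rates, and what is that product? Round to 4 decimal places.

(1) 1.4597 × 2.1417 × 1.9322 × 0.16467 = 0.99469
(2) 0.30509 × 0.51599 × 1.9336 × 3.1894 = 0.97083
(3) 3.3211 × 0.21714 × 6.2443 × 0.24891 = 1.12085
Highest is cycle (3) at 1.1209 (>1, arbitrage).

1.1209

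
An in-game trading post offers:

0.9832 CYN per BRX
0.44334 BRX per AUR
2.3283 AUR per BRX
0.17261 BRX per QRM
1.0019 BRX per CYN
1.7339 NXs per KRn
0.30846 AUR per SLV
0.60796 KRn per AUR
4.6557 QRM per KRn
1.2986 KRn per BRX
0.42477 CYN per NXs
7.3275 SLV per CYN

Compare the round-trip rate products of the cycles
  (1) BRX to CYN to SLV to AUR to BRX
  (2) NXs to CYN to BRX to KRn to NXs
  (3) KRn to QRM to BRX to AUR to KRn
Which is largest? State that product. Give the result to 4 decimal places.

1.1375

(1) 0.9832 × 7.3275 × 0.30846 × 0.44334 = 0.98522
(2) 0.42477 × 1.0019 × 1.2986 × 1.7339 = 0.95825
(3) 4.6557 × 0.17261 × 2.3283 × 0.60796 = 1.13754
Highest is cycle (3) at 1.1375 (>1, arbitrage).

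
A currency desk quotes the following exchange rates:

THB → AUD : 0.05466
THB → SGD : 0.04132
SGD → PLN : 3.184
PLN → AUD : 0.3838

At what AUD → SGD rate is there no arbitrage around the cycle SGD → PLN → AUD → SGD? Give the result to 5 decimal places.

0.81832

Known legs of the cycle: 3.184 × 0.3838 = 1.2220192
For no arbitrage the full-cycle product must be 1, so the missing rate is 1 / 1.2220192 ≈ 0.8183177.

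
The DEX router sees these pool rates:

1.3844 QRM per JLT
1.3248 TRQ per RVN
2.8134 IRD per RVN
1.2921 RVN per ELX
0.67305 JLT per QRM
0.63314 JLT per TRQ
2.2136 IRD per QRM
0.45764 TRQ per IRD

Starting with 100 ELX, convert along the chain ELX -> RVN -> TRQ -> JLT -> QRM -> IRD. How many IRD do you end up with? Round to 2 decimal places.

100 ELX × 1.2921 = 129.21 RVN
129.21 RVN × 1.3248 = 171.177408 TRQ
171.177408 TRQ × 0.63314 = 108.37926410112 JLT
108.37926410112 JLT × 1.3844 = 150.040253221590528 QRM
150.040253221590528 QRM × 2.2136 = 332.1291045313127927808 IRD

332.13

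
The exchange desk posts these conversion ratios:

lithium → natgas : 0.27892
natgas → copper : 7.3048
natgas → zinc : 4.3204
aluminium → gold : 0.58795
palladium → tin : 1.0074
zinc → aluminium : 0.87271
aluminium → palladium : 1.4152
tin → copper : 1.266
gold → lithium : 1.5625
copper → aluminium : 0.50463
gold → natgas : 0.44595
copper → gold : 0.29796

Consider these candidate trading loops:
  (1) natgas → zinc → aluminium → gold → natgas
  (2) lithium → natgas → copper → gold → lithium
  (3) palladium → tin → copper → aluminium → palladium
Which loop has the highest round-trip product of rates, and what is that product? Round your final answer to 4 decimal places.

0.9886

(1) 4.3204 × 0.87271 × 0.58795 × 0.44595 = 0.98860
(2) 0.27892 × 7.3048 × 0.29796 × 1.5625 = 0.94856
(3) 1.0074 × 1.266 × 0.50463 × 1.4152 = 0.91081
Highest is cycle (1) at 0.9886 (≤1, no arbitrage).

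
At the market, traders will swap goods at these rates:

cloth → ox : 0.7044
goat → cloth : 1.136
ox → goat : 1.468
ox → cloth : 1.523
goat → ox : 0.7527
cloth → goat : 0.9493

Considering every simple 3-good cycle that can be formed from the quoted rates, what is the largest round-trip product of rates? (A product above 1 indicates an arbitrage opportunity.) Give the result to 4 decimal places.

1.1747

cloth→ox→goat→cloth: 0.7044 × 1.468 × 1.136 = 1.17469
cloth→goat→ox→cloth: 0.9493 × 0.7527 × 1.523 = 1.08824
Maximum is cloth→ox→goat→cloth at 1.1747; arbitrage exists.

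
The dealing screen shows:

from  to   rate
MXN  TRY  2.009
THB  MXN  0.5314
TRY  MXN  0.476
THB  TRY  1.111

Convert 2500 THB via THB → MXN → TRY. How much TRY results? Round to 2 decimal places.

2668.96

2500 THB × 0.5314 = 1328.5 MXN
1328.5 MXN × 2.009 = 2668.9565 TRY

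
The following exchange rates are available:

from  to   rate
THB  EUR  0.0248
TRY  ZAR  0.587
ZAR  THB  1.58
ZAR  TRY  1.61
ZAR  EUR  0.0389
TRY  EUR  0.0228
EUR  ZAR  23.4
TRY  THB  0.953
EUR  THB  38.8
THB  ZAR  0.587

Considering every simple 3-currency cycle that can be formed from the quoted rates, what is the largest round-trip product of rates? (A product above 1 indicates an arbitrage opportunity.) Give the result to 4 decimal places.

0.9169

ZAR→THB→EUR→ZAR: 1.58 × 0.0248 × 23.4 = 0.91691
ZAR→TRY→THB→ZAR: 1.61 × 0.953 × 0.587 = 0.90065
ZAR→EUR→THB→ZAR: 0.0389 × 38.8 × 0.587 = 0.88597
ZAR→TRY→EUR→ZAR: 1.61 × 0.0228 × 23.4 = 0.85897
Maximum is ZAR→THB→EUR→ZAR at 0.9169; no arbitrage — every cycle loses value.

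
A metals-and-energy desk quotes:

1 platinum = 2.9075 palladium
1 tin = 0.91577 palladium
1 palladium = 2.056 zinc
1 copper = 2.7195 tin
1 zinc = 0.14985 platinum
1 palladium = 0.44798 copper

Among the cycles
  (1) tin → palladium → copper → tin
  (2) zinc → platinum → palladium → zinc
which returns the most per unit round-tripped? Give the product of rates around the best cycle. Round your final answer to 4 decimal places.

1.1157

(1) 0.91577 × 0.44798 × 2.7195 = 1.11567
(2) 0.14985 × 2.9075 × 2.056 = 0.89578
Highest is cycle (1) at 1.1157 (>1, arbitrage).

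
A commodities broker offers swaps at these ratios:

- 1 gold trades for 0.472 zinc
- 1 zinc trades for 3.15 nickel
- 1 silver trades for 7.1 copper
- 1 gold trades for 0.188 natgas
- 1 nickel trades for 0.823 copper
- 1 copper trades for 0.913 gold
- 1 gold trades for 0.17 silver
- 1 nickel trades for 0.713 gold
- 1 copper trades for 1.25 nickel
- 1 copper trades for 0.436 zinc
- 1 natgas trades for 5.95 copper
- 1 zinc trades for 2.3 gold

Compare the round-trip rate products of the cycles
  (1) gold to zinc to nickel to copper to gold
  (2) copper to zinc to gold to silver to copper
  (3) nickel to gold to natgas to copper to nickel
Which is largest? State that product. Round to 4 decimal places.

1.2104

(1) 0.472 × 3.15 × 0.823 × 0.913 = 1.11718
(2) 0.436 × 2.3 × 0.17 × 7.1 = 1.21038
(3) 0.713 × 0.188 × 5.95 × 1.25 = 0.99695
Highest is cycle (2) at 1.2104 (>1, arbitrage).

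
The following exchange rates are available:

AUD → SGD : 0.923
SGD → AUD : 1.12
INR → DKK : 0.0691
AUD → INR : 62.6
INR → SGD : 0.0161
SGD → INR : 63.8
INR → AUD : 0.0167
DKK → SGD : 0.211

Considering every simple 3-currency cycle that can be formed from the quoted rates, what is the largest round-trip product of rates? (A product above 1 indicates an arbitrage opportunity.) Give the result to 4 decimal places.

1.1288

INR→SGD→AUD→INR: 0.0161 × 1.12 × 62.6 = 1.12880
INR→AUD→SGD→INR: 0.0167 × 0.923 × 63.8 = 0.98342
INR→DKK→SGD→INR: 0.0691 × 0.211 × 63.8 = 0.93021
Maximum is INR→SGD→AUD→INR at 1.1288; arbitrage exists.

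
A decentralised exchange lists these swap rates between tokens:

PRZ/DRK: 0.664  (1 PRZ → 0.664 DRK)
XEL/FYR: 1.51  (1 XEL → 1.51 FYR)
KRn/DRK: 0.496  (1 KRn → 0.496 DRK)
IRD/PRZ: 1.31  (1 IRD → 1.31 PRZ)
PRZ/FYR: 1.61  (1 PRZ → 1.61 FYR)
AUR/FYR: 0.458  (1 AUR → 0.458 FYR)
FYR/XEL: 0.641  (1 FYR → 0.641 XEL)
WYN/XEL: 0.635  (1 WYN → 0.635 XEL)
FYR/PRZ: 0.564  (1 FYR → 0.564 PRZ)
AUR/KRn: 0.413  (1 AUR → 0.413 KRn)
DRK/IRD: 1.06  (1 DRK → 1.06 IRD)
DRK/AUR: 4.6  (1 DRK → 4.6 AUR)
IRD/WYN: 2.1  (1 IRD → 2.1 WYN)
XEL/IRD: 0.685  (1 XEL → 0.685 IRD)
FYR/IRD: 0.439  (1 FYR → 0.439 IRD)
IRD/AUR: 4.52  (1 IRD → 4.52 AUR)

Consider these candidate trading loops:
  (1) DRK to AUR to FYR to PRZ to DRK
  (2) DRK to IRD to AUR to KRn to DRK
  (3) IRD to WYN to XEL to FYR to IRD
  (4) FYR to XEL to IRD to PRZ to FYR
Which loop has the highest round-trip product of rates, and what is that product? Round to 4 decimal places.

0.9815

(1) 4.6 × 0.458 × 0.564 × 0.664 = 0.78899
(2) 1.06 × 4.52 × 0.413 × 0.496 = 0.98147
(3) 2.1 × 0.635 × 1.51 × 0.439 = 0.88396
(4) 0.641 × 0.685 × 1.31 × 1.61 = 0.92607
Highest is cycle (2) at 0.9815 (≤1, no arbitrage).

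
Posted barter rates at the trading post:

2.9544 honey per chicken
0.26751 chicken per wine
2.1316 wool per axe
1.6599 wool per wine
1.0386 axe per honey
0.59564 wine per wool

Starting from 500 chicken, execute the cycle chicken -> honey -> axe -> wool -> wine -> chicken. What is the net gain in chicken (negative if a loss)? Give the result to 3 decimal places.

21.095

500 chicken × 2.9544 = 1477.2 honey
1477.2 honey × 1.0386 = 1534.21992 axe
1534.21992 axe × 2.1316 = 3270.343181472 wool
3270.343181472 wool × 0.59564 = 1947.94721261198208 wine
1947.94721261198208 wine × 0.26751 = 521.0953588458313262208 chicken
Net change: 521.0953588458313262208 − 500 = 21.0953588458313262208 chicken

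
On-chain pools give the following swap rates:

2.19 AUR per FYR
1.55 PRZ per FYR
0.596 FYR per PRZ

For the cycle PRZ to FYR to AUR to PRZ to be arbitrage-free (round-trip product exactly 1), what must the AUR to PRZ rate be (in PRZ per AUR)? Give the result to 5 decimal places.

Known legs of the cycle: 0.596 × 2.19 = 1.30524
For no arbitrage the full-cycle product must be 1, so the missing rate is 1 / 1.30524 ≈ 0.7661426.

0.76614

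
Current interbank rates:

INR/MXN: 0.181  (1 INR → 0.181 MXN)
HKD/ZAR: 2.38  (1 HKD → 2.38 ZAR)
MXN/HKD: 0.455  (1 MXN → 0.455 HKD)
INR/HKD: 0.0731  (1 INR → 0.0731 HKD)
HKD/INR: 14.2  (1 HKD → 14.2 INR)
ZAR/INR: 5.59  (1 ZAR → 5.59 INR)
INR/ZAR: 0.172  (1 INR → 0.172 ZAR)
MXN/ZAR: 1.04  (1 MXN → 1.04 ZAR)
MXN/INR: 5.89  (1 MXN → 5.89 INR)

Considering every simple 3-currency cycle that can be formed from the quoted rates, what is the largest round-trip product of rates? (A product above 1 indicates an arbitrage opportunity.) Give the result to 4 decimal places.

1.1694

INR→MXN→HKD→INR: 0.181 × 0.455 × 14.2 = 1.16944
INR→MXN→ZAR→INR: 0.181 × 1.04 × 5.59 = 1.05226
INR→HKD→ZAR→INR: 0.0731 × 2.38 × 5.59 = 0.97254
Maximum is INR→MXN→HKD→INR at 1.1694; arbitrage exists.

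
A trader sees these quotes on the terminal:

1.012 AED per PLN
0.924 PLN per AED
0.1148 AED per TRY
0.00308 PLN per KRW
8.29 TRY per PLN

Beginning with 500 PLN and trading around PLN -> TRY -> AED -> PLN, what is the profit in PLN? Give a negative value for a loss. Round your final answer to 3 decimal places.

-60.318

500 PLN × 8.29 = 4145 TRY
4145 TRY × 0.1148 = 475.846 AED
475.846 AED × 0.924 = 439.681704 PLN
Net change: 439.681704 − 500 = -60.318296 PLN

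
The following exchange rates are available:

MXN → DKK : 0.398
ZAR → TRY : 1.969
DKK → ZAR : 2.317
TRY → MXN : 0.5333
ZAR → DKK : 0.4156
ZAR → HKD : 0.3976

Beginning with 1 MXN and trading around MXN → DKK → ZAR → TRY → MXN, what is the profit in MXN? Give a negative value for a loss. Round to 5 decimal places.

1 MXN × 0.398 = 0.398 DKK
0.398 DKK × 2.317 = 0.922166 ZAR
0.922166 ZAR × 1.969 = 1.815744854 TRY
1.815744854 TRY × 0.5333 = 0.9683367306382 MXN
Net change: 0.9683367306382 − 1 = -0.0316632693618 MXN

-0.03166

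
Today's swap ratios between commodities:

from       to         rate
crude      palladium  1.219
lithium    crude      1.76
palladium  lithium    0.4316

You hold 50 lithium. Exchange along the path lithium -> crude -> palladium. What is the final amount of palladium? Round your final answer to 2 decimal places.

107.27

50 lithium × 1.76 = 88 crude
88 crude × 1.219 = 107.272 palladium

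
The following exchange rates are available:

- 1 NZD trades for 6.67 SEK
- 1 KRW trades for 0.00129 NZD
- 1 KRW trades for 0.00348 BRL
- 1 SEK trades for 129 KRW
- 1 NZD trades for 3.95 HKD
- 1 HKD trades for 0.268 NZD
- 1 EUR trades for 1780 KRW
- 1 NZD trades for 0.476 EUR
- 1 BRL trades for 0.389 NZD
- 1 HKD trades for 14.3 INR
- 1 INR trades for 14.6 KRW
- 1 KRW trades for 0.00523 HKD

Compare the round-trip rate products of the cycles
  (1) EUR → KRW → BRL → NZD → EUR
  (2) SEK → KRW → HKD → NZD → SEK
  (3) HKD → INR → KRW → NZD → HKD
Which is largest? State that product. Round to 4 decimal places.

1.2060

(1) 1780 × 0.00348 × 0.389 × 0.476 = 1.14698
(2) 129 × 0.00523 × 0.268 × 6.67 = 1.20601
(3) 14.3 × 14.6 × 0.00129 × 3.95 = 1.06384
Highest is cycle (2) at 1.2060 (>1, arbitrage).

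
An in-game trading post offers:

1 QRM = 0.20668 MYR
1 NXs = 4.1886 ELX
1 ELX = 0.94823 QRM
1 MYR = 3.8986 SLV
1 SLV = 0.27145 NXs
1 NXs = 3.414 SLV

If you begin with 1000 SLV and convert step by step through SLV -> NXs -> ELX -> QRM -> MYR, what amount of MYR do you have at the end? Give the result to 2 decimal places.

222.83

1000 SLV × 0.27145 = 271.45 NXs
271.45 NXs × 4.1886 = 1136.99547 ELX
1136.99547 ELX × 0.94823 = 1078.1332145181 QRM
1078.1332145181 QRM × 0.20668 = 222.828572776600908 MYR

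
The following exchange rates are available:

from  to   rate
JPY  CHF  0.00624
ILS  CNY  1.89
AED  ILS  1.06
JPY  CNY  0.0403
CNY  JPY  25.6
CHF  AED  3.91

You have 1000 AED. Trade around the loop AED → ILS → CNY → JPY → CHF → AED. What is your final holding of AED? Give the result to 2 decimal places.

1251.32

1000 AED × 1.06 = 1060 ILS
1060 ILS × 1.89 = 2003.4 CNY
2003.4 CNY × 25.6 = 51287.04 JPY
51287.04 JPY × 0.00624 = 320.0311296 CHF
320.0311296 CHF × 3.91 = 1251.321716736 AED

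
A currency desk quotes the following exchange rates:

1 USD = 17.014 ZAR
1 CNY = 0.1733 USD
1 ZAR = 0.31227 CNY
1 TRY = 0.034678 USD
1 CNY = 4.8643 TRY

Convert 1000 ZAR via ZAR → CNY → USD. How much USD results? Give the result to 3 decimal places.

1000 ZAR × 0.31227 = 312.27 CNY
312.27 CNY × 0.1733 = 54.116391 USD

54.116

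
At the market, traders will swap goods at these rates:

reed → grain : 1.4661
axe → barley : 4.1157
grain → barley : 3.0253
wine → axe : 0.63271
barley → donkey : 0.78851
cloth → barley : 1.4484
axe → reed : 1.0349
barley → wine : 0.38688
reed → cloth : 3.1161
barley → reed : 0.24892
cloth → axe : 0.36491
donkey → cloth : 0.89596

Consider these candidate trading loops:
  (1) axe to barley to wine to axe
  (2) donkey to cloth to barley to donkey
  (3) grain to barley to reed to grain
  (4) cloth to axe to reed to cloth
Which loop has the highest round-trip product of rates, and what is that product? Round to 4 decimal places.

1.1768

(1) 4.1157 × 0.38688 × 0.63271 = 1.00745
(2) 0.89596 × 1.4484 × 0.78851 = 1.02326
(3) 3.0253 × 0.24892 × 1.4661 = 1.10406
(4) 0.36491 × 1.0349 × 3.1161 = 1.17678
Highest is cycle (4) at 1.1768 (>1, arbitrage).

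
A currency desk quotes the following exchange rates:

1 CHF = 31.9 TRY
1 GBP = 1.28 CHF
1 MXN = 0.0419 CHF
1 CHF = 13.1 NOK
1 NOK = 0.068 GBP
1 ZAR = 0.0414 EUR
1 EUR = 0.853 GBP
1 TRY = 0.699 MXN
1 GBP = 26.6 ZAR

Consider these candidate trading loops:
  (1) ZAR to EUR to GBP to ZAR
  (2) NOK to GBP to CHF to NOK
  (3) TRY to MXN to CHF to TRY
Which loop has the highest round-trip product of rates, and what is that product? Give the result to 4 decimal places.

1.1402

(1) 0.0414 × 0.853 × 26.6 = 0.93936
(2) 0.068 × 1.28 × 13.1 = 1.14022
(3) 0.699 × 0.0419 × 31.9 = 0.93429
Highest is cycle (2) at 1.1402 (>1, arbitrage).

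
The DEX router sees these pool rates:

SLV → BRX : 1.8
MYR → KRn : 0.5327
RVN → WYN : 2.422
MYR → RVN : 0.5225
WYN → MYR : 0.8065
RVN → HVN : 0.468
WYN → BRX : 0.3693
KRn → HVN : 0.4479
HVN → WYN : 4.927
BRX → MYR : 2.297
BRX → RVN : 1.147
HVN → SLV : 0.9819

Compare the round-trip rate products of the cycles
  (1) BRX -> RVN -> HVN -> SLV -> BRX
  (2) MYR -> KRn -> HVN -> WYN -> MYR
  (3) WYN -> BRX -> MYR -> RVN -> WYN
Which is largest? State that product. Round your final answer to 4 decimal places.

(1) 1.147 × 0.468 × 0.9819 × 1.8 = 0.94874
(2) 0.5327 × 0.4479 × 4.927 × 0.8065 = 0.94809
(3) 0.3693 × 2.297 × 0.5225 × 2.422 = 1.07350
Highest is cycle (3) at 1.0735 (>1, arbitrage).

1.0735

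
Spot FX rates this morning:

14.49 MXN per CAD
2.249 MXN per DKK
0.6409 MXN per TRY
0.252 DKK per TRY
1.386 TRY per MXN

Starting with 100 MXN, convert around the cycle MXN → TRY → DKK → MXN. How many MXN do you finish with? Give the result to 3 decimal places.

100 MXN × 1.386 = 138.6 TRY
138.6 TRY × 0.252 = 34.9272 DKK
34.9272 DKK × 2.249 = 78.5512728 MXN

78.551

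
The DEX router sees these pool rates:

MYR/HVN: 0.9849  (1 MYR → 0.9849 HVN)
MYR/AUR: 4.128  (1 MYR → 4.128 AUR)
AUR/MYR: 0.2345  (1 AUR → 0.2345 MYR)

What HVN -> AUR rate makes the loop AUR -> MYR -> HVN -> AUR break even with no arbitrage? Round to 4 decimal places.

4.3298

Known legs of the cycle: 0.2345 × 0.9849 = 0.23095905
For no arbitrage the full-cycle product must be 1, so the missing rate is 1 / 0.23095905 ≈ 4.329772.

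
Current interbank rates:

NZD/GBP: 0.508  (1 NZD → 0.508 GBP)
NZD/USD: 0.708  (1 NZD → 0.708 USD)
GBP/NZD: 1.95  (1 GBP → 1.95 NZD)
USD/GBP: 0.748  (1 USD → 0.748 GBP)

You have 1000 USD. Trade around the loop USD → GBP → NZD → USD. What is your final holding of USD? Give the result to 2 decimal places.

1032.69

1000 USD × 0.748 = 748 GBP
748 GBP × 1.95 = 1458.6 NZD
1458.6 NZD × 0.708 = 1032.6888 USD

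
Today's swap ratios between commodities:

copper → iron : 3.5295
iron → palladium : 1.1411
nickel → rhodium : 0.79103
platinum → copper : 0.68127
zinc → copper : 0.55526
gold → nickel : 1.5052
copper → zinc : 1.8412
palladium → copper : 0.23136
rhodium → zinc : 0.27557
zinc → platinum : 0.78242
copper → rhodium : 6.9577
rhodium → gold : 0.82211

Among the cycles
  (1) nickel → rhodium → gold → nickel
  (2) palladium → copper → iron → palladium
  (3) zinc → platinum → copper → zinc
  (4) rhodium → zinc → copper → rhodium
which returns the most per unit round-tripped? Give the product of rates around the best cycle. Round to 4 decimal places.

1.0646

(1) 0.79103 × 0.82211 × 1.5052 = 0.97885
(2) 0.23136 × 3.5295 × 1.1411 = 0.93181
(3) 0.78242 × 0.68127 × 1.8412 = 0.98143
(4) 0.27557 × 0.55526 × 6.9577 = 1.06462
Highest is cycle (4) at 1.0646 (>1, arbitrage).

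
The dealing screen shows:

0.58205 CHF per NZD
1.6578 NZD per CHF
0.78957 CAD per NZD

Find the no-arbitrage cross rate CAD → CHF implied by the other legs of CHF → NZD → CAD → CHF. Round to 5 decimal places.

Known legs of the cycle: 1.6578 × 0.78957 = 1.308949146
For no arbitrage the full-cycle product must be 1, so the missing rate is 1 / 1.308949146 ≈ 0.7639716.

0.76397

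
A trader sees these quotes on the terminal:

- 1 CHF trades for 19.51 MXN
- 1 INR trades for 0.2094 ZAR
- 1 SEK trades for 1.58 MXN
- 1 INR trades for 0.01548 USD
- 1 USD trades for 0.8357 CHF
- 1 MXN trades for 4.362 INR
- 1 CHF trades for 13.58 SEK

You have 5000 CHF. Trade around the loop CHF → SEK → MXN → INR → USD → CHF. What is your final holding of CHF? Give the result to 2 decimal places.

5000 CHF × 13.58 = 67900 SEK
67900 SEK × 1.58 = 107282 MXN
107282 MXN × 4.362 = 467964.084 INR
467964.084 INR × 0.01548 = 7244.08402032 USD
7244.08402032 USD × 0.8357 = 6053.881015781424 CHF

6053.88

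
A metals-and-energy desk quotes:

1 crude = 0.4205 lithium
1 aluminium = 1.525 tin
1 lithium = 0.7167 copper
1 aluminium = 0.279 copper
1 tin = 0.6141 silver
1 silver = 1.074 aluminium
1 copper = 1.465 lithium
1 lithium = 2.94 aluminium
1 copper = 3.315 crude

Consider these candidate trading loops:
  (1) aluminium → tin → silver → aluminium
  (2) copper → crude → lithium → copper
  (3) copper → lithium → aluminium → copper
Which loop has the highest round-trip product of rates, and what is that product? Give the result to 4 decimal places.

1.2017

(1) 1.525 × 0.6141 × 1.074 = 1.00580
(2) 3.315 × 0.4205 × 0.7167 = 0.99905
(3) 1.465 × 2.94 × 0.279 = 1.20168
Highest is cycle (3) at 1.2017 (>1, arbitrage).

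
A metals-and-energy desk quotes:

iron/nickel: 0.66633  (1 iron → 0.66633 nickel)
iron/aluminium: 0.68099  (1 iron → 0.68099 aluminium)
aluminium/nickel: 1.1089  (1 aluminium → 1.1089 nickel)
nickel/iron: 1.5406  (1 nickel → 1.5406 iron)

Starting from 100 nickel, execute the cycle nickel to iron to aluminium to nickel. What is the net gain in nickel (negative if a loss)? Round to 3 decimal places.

100 nickel × 1.5406 = 154.06 iron
154.06 iron × 0.68099 = 104.9133194 aluminium
104.9133194 aluminium × 1.1089 = 116.33837988266 nickel
Net change: 116.33837988266 − 100 = 16.33837988266 nickel

16.338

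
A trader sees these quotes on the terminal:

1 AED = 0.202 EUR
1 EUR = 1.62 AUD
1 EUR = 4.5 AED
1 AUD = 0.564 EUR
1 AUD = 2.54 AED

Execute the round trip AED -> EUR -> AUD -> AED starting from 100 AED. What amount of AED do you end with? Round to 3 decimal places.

83.119

100 AED × 0.202 = 20.2 EUR
20.2 EUR × 1.62 = 32.724 AUD
32.724 AUD × 2.54 = 83.11896 AED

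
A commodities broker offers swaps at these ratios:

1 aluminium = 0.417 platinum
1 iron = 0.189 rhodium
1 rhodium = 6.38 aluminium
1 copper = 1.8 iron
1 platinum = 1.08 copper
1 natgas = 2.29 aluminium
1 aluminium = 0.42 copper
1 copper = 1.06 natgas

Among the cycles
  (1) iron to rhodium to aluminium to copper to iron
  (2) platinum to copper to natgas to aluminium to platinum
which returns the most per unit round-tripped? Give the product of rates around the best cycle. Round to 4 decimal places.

(1) 0.189 × 6.38 × 0.42 × 1.8 = 0.91160
(2) 1.08 × 1.06 × 2.29 × 0.417 = 1.09320
Highest is cycle (2) at 1.0932 (>1, arbitrage).

1.0932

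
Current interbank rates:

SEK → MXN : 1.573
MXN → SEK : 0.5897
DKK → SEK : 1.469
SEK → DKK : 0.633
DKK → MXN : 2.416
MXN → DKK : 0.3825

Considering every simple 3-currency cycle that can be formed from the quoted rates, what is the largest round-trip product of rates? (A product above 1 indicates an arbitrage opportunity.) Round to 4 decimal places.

0.9018

MXN→SEK→DKK→MXN: 0.5897 × 0.633 × 2.416 = 0.90184
MXN→DKK→SEK→MXN: 0.3825 × 1.469 × 1.573 = 0.88386
Maximum is MXN→SEK→DKK→MXN at 0.9018; no arbitrage — every cycle loses value.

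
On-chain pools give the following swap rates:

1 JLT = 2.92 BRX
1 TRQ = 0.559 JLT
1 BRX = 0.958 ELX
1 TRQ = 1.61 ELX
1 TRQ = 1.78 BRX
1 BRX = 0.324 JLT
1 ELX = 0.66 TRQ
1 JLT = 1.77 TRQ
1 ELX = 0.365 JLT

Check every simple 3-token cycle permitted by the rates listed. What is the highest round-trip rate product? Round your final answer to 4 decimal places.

1.1255

BRX→ELX→TRQ→BRX: 0.958 × 0.66 × 1.78 = 1.12546
JLT→TRQ→ELX→JLT: 1.77 × 1.61 × 0.365 = 1.04014
JLT→BRX→ELX→JLT: 2.92 × 0.958 × 0.365 = 1.02104
JLT→TRQ→BRX→JLT: 1.77 × 1.78 × 0.324 = 1.02079
Maximum is BRX→ELX→TRQ→BRX at 1.1255; arbitrage exists.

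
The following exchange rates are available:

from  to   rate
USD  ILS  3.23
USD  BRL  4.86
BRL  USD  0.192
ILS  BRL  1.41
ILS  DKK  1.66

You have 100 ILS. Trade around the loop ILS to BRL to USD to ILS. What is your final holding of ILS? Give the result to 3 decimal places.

100 ILS × 1.41 = 141 BRL
141 BRL × 0.192 = 27.072 USD
27.072 USD × 3.23 = 87.44256 ILS

87.443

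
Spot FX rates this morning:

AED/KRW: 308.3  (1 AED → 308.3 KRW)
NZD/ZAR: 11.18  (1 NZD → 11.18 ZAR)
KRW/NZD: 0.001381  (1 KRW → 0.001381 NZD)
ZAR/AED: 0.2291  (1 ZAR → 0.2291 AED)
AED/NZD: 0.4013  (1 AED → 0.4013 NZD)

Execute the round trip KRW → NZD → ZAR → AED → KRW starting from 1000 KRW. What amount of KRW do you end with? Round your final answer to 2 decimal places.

1090.52

1000 KRW × 0.001381 = 1.381 NZD
1.381 NZD × 11.18 = 15.43958 ZAR
15.43958 ZAR × 0.2291 = 3.537207778 AED
3.537207778 AED × 308.3 = 1090.5211579574 KRW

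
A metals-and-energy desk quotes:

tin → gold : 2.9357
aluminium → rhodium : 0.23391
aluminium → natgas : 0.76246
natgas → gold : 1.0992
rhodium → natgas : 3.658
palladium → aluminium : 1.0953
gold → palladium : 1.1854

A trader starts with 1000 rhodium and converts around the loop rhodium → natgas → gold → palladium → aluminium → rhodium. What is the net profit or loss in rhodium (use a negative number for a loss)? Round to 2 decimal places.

221.14

1000 rhodium × 3.658 = 3658 natgas
3658 natgas × 1.0992 = 4020.8736 gold
4020.8736 gold × 1.1854 = 4766.34356544 palladium
4766.34356544 palladium × 1.0953 = 5220.576107226432 aluminium
5220.576107226432 aluminium × 0.23391 = 1221.14495724133470912 rhodium
Net change: 1221.14495724133470912 − 1000 = 221.14495724133470912 rhodium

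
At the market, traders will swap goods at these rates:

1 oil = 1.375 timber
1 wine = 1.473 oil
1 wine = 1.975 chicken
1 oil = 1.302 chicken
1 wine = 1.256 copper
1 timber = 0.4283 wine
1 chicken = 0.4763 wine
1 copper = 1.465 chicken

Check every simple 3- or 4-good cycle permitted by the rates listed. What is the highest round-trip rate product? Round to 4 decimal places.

oil→chicken→wine→oil: 1.302 × 0.4763 × 1.473 = 0.91347
chicken→wine→copper→chicken: 0.4763 × 1.256 × 1.465 = 0.87641
oil→timber→wine→oil: 1.375 × 0.4283 × 1.473 = 0.86747
Maximum is oil→chicken→wine→oil at 0.9135; no arbitrage — every cycle loses value.

0.9135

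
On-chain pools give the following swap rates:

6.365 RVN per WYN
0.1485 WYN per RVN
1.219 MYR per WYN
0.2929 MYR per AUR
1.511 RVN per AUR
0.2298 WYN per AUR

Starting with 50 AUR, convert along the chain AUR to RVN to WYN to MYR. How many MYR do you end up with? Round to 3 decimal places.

50 AUR × 1.511 = 75.55 RVN
75.55 RVN × 0.1485 = 11.219175 WYN
11.219175 WYN × 1.219 = 13.676174325 MYR

13.676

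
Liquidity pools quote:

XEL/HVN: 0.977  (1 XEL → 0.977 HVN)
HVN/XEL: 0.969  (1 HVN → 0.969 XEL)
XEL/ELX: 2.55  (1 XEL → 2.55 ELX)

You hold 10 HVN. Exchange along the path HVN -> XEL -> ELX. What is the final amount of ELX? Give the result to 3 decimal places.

24.710

10 HVN × 0.969 = 9.69 XEL
9.69 XEL × 2.55 = 24.7095 ELX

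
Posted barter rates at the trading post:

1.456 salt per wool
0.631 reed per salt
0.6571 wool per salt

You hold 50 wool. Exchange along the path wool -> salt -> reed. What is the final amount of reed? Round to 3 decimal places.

50 wool × 1.456 = 72.8 salt
72.8 salt × 0.631 = 45.9368 reed

45.937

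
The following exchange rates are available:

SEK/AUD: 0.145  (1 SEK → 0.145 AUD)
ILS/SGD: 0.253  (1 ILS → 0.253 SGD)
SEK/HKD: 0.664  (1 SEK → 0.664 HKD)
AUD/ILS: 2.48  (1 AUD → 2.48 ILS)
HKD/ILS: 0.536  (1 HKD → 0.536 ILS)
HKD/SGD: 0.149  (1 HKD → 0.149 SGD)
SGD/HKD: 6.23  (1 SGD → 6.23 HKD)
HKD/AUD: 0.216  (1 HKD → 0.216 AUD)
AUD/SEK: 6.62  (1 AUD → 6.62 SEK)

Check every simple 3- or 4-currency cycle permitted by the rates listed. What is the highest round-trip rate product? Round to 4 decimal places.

0.9495

AUD→SEK→HKD→AUD: 6.62 × 0.664 × 0.216 = 0.94947
HKD→ILS→SGD→HKD: 0.536 × 0.253 × 6.23 = 0.84484
AUD→ILS→SGD→HKD→AUD: 2.48 × 0.253 × 6.23 × 0.216 = 0.84433
Maximum is AUD→SEK→HKD→AUD at 0.9495; no arbitrage — every cycle loses value.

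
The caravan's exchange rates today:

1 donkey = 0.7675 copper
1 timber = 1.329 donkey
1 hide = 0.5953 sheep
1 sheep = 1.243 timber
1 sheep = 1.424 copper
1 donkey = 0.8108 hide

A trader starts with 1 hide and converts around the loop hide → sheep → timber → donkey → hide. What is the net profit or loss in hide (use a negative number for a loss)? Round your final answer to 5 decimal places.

-0.20266

1 hide × 0.5953 = 0.5953 sheep
0.5953 sheep × 1.243 = 0.7399579 timber
0.7399579 timber × 1.329 = 0.9834040491 donkey
0.9834040491 donkey × 0.8108 = 0.79734400301028 hide
Net change: 0.79734400301028 − 1 = -0.20265599698972 hide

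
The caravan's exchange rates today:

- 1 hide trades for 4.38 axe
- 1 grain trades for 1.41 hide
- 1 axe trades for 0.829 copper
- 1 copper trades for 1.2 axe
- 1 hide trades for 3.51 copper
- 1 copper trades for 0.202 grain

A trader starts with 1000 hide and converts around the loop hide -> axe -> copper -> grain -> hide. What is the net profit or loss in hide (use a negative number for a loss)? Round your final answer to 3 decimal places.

34.187

1000 hide × 4.38 = 4380 axe
4380 axe × 0.829 = 3631.02 copper
3631.02 copper × 0.202 = 733.46604 grain
733.46604 grain × 1.41 = 1034.1871164 hide
Net change: 1034.1871164 − 1000 = 34.1871164 hide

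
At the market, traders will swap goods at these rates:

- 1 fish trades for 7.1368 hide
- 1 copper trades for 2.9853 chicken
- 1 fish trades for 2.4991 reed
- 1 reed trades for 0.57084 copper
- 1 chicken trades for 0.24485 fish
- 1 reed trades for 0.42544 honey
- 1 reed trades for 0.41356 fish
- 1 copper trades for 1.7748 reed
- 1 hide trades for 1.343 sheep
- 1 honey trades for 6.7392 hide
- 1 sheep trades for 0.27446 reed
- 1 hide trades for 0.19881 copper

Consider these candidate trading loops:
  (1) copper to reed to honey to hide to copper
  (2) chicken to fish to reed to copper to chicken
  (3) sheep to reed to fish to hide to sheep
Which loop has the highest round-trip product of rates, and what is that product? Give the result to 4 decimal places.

1.0879

(1) 1.7748 × 0.42544 × 6.7392 × 0.19881 = 1.01166
(2) 0.24485 × 2.4991 × 0.57084 × 2.9853 = 1.04276
(3) 0.27446 × 0.41356 × 7.1368 × 1.343 = 1.08792
Highest is cycle (3) at 1.0879 (>1, arbitrage).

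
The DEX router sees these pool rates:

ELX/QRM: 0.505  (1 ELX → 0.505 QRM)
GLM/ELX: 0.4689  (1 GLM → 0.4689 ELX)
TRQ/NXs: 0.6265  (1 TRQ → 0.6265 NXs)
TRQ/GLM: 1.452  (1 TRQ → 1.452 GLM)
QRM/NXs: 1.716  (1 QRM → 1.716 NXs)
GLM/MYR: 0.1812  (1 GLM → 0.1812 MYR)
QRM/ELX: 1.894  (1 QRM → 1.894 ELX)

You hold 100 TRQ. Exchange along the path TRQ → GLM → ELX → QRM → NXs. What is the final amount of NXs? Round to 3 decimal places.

100 TRQ × 1.452 = 145.2 GLM
145.2 GLM × 0.4689 = 68.08428 ELX
68.08428 ELX × 0.505 = 34.3825614 QRM
34.3825614 QRM × 1.716 = 59.0004753624 NXs

59.000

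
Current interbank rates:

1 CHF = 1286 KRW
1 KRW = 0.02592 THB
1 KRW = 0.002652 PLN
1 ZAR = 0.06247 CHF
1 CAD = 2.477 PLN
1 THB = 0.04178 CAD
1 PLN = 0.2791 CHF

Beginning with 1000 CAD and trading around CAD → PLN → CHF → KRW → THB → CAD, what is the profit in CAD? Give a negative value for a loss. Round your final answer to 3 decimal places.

-37.213

1000 CAD × 2.477 = 2477 PLN
2477 PLN × 0.2791 = 691.3307 CHF
691.3307 CHF × 1286 = 889051.2802 KRW
889051.2802 KRW × 0.02592 = 23044.209182784 THB
23044.209182784 THB × 0.04178 = 962.78705965671552 CAD
Net change: 962.78705965671552 − 1000 = -37.21294034328448 CAD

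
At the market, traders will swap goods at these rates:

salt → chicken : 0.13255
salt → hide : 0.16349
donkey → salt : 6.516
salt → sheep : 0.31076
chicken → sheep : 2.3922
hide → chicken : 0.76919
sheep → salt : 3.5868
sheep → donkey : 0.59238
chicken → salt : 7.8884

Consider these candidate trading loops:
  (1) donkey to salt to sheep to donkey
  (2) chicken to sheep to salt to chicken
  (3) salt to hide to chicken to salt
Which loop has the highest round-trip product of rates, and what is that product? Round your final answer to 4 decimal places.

1.1995

(1) 6.516 × 0.31076 × 0.59238 = 1.19952
(2) 2.3922 × 3.5868 × 0.13255 = 1.13732
(3) 0.16349 × 0.76919 × 7.8884 = 0.99200
Highest is cycle (1) at 1.1995 (>1, arbitrage).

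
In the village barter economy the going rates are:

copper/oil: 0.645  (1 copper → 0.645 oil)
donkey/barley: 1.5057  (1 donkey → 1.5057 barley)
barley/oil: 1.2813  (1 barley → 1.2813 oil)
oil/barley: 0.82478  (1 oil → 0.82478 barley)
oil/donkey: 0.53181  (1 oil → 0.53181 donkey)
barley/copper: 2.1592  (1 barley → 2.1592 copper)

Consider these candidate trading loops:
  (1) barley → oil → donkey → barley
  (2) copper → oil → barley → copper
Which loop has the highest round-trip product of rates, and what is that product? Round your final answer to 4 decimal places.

1.1487

(1) 1.2813 × 0.53181 × 1.5057 = 1.02600
(2) 0.645 × 0.82478 × 2.1592 = 1.14866
Highest is cycle (2) at 1.1487 (>1, arbitrage).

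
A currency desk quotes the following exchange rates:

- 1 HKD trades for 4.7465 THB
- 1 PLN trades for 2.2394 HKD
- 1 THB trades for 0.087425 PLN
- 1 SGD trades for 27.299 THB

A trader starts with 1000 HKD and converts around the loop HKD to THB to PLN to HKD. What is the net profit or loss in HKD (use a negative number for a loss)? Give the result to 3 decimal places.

1000 HKD × 4.7465 = 4746.5 THB
4746.5 THB × 0.087425 = 414.9627625 PLN
414.9627625 PLN × 2.2394 = 929.2676103425 HKD
Net change: 929.2676103425 − 1000 = -70.7323896575 HKD

-70.732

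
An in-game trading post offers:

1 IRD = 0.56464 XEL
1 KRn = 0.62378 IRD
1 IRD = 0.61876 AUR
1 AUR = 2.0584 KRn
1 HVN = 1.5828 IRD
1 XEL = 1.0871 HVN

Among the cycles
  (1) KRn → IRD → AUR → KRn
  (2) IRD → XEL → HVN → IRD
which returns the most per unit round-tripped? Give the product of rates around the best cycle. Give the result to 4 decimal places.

(1) 0.62378 × 0.61876 × 2.0584 = 0.79448
(2) 0.56464 × 1.0871 × 1.5828 = 0.97155
Highest is cycle (2) at 0.9716 (≤1, no arbitrage).

0.9716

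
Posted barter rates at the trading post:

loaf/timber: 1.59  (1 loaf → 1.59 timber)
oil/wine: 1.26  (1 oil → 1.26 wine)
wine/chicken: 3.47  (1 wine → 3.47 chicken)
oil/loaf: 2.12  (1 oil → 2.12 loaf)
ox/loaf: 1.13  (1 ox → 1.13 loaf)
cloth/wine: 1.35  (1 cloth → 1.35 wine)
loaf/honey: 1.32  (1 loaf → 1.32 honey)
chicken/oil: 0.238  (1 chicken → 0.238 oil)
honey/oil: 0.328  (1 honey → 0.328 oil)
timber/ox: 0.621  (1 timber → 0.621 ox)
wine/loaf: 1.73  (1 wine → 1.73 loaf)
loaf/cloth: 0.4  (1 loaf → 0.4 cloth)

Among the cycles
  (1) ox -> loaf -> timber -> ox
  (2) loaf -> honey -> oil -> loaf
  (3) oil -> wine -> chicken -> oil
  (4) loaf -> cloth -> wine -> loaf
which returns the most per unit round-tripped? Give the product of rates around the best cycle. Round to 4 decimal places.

(1) 1.13 × 1.59 × 0.621 = 1.11575
(2) 1.32 × 0.328 × 2.12 = 0.91788
(3) 1.26 × 3.47 × 0.238 = 1.04058
(4) 0.4 × 1.35 × 1.73 = 0.93420
Highest is cycle (1) at 1.1158 (>1, arbitrage).

1.1158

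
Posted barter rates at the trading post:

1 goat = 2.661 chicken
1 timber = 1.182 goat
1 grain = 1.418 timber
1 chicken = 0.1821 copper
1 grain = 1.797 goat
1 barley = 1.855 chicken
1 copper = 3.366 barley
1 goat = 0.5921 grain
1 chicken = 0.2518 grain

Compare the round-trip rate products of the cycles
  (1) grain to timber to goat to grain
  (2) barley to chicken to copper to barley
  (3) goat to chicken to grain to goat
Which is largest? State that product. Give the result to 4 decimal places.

(1) 1.418 × 1.182 × 0.5921 = 0.99240
(2) 1.855 × 0.1821 × 3.366 = 1.13702
(3) 2.661 × 0.2518 × 1.797 = 1.20406
Highest is cycle (3) at 1.2041 (>1, arbitrage).

1.2041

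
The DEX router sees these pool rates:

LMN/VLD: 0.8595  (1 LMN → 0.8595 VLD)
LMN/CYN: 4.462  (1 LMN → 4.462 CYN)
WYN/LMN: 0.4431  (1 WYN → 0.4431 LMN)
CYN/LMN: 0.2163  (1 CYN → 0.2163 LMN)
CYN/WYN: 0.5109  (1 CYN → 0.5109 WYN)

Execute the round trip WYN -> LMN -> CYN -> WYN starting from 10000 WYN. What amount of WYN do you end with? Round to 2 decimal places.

10101.07

10000 WYN × 0.4431 = 4431 LMN
4431 LMN × 4.462 = 19771.122 CYN
19771.122 CYN × 0.5109 = 10101.0662298 WYN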